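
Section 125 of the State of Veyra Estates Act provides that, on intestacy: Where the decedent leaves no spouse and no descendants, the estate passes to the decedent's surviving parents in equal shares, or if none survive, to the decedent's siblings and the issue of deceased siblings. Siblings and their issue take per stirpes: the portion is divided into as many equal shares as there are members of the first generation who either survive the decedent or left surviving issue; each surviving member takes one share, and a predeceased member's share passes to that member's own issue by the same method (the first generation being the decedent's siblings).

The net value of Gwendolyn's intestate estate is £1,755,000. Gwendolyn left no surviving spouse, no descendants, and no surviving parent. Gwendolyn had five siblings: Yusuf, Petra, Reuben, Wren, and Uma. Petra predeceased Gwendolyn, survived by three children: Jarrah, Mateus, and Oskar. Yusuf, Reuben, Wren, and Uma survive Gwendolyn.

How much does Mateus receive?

Mateus receives £117,000.

The entire £1,755,000 passes to the siblings and their issue.
That amount (£1,755,000) is divided into 5 shares of £351,000: Yusuf, Reuben, Wren, and Uma each take £351,000; Petra's £351,000 share passes to Petra's issue.
Petra's share (£351,000) is divided into 3 shares of £117,000: Jarrah, Mateus, and Oskar each take £117,000.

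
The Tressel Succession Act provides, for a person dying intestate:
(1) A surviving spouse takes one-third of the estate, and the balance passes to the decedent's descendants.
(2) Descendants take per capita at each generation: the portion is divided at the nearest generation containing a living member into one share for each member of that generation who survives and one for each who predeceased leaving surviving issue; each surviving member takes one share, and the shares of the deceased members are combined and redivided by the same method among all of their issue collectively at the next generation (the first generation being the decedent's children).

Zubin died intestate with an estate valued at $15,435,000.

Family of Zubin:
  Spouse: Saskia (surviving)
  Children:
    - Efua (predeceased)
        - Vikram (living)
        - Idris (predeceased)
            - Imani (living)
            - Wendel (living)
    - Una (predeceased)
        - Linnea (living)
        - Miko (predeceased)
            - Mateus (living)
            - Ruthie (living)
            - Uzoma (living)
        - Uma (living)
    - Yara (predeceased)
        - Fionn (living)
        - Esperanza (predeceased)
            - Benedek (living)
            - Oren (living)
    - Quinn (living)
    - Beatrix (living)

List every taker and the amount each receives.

Saskia: $5,145,000; Vikram: $882,000; Imani: $378,000; Wendel: $378,000; Linnea: $882,000; Mateus: $378,000; Ruthie: $378,000; Uzoma: $378,000; Uma: $882,000; Fionn: $882,000; Benedek: $378,000; Oren: $378,000; Quinn: $2,058,000; Beatrix: $2,058,000

Saskia takes one-third of $15,435,000 = $5,145,000. The remaining $10,290,000 passes to the descendants.
The descendants' portion ($10,290,000) is divided at the children's generation into 5 shares of $2,058,000. Quinn and Beatrix each take $2,058,000. The 3 shares of the deceased (Efua, Una, and Yara) are combined into a pool of $6,174,000.
That pool ($6,174,000) is divided at the grandchildren's generation into 7 shares of $882,000. Vikram, Linnea, Uma, and Fionn each take $882,000. The 3 shares of the deceased (Idris, Miko, and Esperanza) are combined into a pool of $2,646,000.
That pool ($2,646,000) is divided at the great-grandchildren's generation equally among Imani, Wendel, Mateus, Ruthie, Uzoma, Benedek, and Oren: $378,000 each.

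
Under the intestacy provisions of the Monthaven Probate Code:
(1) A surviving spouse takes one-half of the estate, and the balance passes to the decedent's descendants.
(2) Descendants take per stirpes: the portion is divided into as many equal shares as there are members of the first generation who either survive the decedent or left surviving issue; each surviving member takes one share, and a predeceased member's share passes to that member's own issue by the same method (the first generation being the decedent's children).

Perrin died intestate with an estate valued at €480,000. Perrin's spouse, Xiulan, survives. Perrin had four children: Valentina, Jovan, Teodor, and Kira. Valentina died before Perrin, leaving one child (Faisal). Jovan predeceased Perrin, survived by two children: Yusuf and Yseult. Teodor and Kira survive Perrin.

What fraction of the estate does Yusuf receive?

Yusuf receives 1/16 of the estate.

Xiulan takes one-half of €480,000 = €240,000. The remaining €240,000 passes to the descendants.
The descendants' portion (€240,000) is divided into 4 shares of €60,000: Teodor and Kira each take €60,000; Valentina's €60,000 share passes to Valentina's issue; Jovan's €60,000 share passes to Jovan's issue.
Valentina's share (€60,000) passes entirely to Faisal.
Jovan's share (€60,000) is divided into 2 shares of €30,000: Yusuf and Yseult each take €30,000.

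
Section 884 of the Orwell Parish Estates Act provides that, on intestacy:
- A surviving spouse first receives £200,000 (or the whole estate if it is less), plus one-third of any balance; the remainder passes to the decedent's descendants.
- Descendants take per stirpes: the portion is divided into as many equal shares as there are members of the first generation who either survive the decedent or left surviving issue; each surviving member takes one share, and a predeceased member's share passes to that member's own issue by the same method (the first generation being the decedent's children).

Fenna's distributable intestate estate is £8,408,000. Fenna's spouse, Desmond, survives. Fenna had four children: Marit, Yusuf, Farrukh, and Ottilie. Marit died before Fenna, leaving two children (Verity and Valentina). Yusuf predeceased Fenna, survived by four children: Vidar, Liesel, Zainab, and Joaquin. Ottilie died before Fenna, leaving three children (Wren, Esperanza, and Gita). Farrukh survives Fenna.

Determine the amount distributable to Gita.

Gita receives £456,000.

Desmond first takes £200,000, leaving a balance of £8,208,000. Desmond then takes one-third of the balance (£2,736,000), for a total of £2,936,000. The remaining £5,472,000 passes to the descendants.
The descendants' portion (£5,472,000) is divided into 4 shares of £1,368,000: Farrukh takes £1,368,000; Marit's £1,368,000 share passes to Marit's issue; Yusuf's £1,368,000 share passes to Yusuf's issue; Ottilie's £1,368,000 share passes to Ottilie's issue.
Marit's share (£1,368,000) is divided into 2 shares of £684,000: Verity and Valentina each take £684,000.
Yusuf's share (£1,368,000) is divided into 4 shares of £342,000: Vidar, Liesel, Zainab, and Joaquin each take £342,000.
Ottilie's share (£1,368,000) is divided into 3 shares of £456,000: Wren, Esperanza, and Gita each take £456,000.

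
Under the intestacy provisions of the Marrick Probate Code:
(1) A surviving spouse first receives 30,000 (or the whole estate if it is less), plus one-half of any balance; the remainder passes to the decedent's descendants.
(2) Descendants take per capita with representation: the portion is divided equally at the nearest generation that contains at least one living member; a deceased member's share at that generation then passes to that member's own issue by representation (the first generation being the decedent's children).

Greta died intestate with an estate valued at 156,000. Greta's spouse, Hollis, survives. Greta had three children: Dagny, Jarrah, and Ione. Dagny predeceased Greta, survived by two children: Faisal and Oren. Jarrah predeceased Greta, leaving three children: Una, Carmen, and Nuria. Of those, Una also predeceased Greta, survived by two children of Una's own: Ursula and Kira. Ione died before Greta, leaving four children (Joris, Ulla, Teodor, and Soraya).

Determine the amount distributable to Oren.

Oren receives 7,000.

Hollis first takes 30,000, leaving a balance of 126,000. Hollis then takes one-half of the balance (63,000), for a total of 93,000. The remaining 63,000 passes to the descendants.
No child survives, so the initial division is made at the grandchildren's generation.
The descendants' portion (63,000) is divided into 9 shares of 7,000: Faisal, Oren, Carmen, Nuria, Joris, Ulla, Teodor, and Soraya each take 7,000; Una's 7,000 share passes to Una's issue.
Una's share (7,000) is divided into 2 shares of 3,500: Ursula and Kira each take 3,500.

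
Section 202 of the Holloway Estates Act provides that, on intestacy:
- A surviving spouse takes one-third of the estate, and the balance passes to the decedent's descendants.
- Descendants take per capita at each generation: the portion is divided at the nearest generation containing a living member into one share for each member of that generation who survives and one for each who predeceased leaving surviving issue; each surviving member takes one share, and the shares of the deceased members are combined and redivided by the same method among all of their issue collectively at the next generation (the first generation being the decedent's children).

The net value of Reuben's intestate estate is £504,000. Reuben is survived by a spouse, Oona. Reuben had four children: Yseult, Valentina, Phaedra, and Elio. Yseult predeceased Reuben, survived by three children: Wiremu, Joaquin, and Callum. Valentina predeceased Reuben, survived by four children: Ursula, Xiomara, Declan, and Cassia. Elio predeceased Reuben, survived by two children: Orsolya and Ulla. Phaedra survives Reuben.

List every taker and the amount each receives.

Oona takes one-third of £504,000 = £168,000. The remaining £336,000 passes to the descendants.
The descendants' portion (£336,000) is divided at the children's generation into 4 shares of £84,000. Phaedra takes £84,000. The 3 shares of the deceased (Yseult, Valentina, and Elio) are combined into a pool of £252,000.
That pool (£252,000) is divided at the grandchildren's generation equally among Wiremu, Joaquin, Callum, Ursula, Xiomara, Declan, Cassia, Orsolya, and Ulla: £28,000 each.

Oona: £168,000; Wiremu: £28,000; Joaquin: £28,000; Callum: £28,000; Ursula: £28,000; Xiomara: £28,000; Declan: £28,000; Cassia: £28,000; Phaedra: £84,000; Orsolya: £28,000; Ulla: £28,000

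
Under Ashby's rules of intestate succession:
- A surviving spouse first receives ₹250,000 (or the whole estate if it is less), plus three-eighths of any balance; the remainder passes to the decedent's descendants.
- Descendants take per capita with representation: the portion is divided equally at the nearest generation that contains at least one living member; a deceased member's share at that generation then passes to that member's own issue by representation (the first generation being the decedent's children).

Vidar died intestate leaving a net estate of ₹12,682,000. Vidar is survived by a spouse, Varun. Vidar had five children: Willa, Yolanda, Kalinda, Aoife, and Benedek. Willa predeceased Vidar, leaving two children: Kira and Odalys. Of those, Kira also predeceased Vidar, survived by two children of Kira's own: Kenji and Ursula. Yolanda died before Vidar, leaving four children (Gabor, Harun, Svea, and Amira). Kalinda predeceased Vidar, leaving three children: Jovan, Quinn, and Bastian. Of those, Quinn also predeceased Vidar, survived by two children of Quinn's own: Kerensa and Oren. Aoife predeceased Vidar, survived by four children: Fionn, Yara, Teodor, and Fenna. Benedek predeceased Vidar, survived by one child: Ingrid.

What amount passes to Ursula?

Varun first takes ₹250,000, leaving a balance of ₹12,432,000. Varun then takes three-eighths of the balance (₹4,662,000), for a total of ₹4,912,000. The remaining ₹7,770,000 passes to the descendants.
No child survives, so the initial division is made at the grandchildren's generation.
The descendants' portion (₹7,770,000) is divided into 14 shares of ₹555,000: Odalys, Gabor, Harun, Svea, Amira, Jovan, Bastian, Fionn, Yara, Teodor, Fenna, and Ingrid each take ₹555,000; Kira's ₹555,000 share passes to Kira's issue; Quinn's ₹555,000 share passes to Quinn's issue.
Kira's share (₹555,000) is divided into 2 shares of ₹277,500: Kenji and Ursula each take ₹277,500.
Quinn's share (₹555,000) is divided into 2 shares of ₹277,500: Kerensa and Oren each take ₹277,500.

Ursula receives ₹277,500.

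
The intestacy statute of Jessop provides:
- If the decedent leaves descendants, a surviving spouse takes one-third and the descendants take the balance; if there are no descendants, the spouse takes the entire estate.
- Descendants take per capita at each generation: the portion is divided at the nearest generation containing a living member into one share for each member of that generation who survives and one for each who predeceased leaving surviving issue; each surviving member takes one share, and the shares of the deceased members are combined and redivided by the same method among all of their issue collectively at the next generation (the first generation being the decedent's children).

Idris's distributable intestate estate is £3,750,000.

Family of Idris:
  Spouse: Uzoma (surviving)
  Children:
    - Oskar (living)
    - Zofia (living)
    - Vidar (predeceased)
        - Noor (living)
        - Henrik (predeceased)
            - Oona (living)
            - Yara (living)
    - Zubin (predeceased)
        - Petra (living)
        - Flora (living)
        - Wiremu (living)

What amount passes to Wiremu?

Wiremu receives £250,000.

Uzoma takes one-third of £3,750,000 = £1,250,000. The remaining £2,500,000 passes to the descendants.
The descendants' portion (£2,500,000) is divided at the children's generation into 4 shares of £625,000. Oskar and Zofia each take £625,000. The 2 shares of the deceased (Vidar and Zubin) are combined into a pool of £1,250,000.
That pool (£1,250,000) is divided at the grandchildren's generation into 5 shares of £250,000. Noor, Petra, Flora, and Wiremu each take £250,000. The remaining share for the deceased Henrik (£250,000) is carried to the next generation.
That pool (£250,000) is divided at the great-grandchildren's generation equally among Oona and Yara: £125,000 each.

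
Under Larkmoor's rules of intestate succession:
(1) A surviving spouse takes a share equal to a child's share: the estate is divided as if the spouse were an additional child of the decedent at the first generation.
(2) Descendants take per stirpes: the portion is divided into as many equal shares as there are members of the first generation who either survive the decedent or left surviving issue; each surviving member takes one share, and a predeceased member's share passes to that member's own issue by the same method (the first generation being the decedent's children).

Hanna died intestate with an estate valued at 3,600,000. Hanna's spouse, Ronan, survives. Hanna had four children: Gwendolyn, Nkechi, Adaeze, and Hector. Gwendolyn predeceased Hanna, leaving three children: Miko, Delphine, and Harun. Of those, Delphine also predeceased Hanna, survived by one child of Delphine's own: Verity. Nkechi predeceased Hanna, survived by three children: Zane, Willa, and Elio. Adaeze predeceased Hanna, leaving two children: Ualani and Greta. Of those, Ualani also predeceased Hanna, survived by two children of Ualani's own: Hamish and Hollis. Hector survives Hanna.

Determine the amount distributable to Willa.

Willa receives 240,000.

The spouse counts as an additional share at the children's level, so there are 5 primary shares of 720,000. Ronan takes one such share (720,000).
The children's combined portion (2,880,000) is divided into 4 shares of 720,000: Hector takes 720,000; Gwendolyn's 720,000 share passes to Gwendolyn's issue; Nkechi's 720,000 share passes to Nkechi's issue; Adaeze's 720,000 share passes to Adaeze's issue.
Gwendolyn's share (720,000) is divided into 3 shares of 240,000: Miko and Harun each take 240,000; Delphine's 240,000 share passes to Delphine's issue.
Delphine's share (240,000) passes entirely to Verity.
Nkechi's share (720,000) is divided into 3 shares of 240,000: Zane, Willa, and Elio each take 240,000.
Adaeze's share (720,000) is divided into 2 shares of 360,000: Greta takes 360,000; Ualani's 360,000 share passes to Ualani's issue.
Ualani's share (360,000) is divided into 2 shares of 180,000: Hamish and Hollis each take 180,000.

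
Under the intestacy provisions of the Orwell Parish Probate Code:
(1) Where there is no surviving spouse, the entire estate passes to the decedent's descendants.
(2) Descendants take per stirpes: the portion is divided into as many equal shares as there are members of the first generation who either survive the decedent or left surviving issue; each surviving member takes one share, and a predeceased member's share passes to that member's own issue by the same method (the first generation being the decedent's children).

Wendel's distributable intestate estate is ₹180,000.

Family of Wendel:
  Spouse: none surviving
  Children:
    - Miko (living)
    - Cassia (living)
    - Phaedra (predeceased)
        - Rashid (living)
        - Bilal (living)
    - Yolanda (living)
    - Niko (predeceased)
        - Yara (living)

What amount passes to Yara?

The entire ₹180,000 passes to the descendants.
That amount (₹180,000) is divided into 5 shares of ₹36,000: Miko, Cassia, and Yolanda each take ₹36,000; Phaedra's ₹36,000 share passes to Phaedra's issue; Niko's ₹36,000 share passes to Niko's issue.
Phaedra's share (₹36,000) is divided into 2 shares of ₹18,000: Rashid and Bilal each take ₹18,000.
Niko's share (₹36,000) passes entirely to Yara.

Yara receives ₹36,000.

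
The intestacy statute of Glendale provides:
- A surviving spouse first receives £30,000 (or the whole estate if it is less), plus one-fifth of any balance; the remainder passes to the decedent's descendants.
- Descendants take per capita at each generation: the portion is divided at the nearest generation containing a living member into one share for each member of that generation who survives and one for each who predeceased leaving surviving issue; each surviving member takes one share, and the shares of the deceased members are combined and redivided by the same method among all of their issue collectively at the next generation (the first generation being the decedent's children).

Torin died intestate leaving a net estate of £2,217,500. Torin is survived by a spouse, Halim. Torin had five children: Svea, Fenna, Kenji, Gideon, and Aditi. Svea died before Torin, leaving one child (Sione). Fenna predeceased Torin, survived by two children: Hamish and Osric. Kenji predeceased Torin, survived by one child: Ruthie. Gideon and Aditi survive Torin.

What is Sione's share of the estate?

Halim first takes £30,000, leaving a balance of £2,187,500. Halim then takes one-fifth of the balance (£437,500), for a total of £467,500. The remaining £1,750,000 passes to the descendants.
The descendants' portion (£1,750,000) is divided at the children's generation into 5 shares of £350,000. Gideon and Aditi each take £350,000. The 3 shares of the deceased (Svea, Fenna, and Kenji) are combined into a pool of £1,050,000.
That pool (£1,050,000) is divided at the grandchildren's generation equally among Sione, Hamish, Osric, and Ruthie: £262,500 each.

Sione receives £262,500.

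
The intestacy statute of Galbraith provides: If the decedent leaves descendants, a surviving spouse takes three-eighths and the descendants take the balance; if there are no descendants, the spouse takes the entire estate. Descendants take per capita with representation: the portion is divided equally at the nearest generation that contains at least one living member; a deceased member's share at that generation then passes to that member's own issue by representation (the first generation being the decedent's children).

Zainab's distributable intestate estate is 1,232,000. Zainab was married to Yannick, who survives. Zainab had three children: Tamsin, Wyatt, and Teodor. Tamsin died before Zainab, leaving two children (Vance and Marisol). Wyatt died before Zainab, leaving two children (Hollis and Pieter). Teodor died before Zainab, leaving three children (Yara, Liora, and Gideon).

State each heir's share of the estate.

Yannick takes three-eighths of 1,232,000 = 462,000. The remaining 770,000 passes to the descendants.
No child survives, so the initial division is made at the grandchildren's generation.
The descendants' portion (770,000) is divided into 7 shares of 110,000: Vance, Marisol, Hollis, Pieter, Yara, Liora, and Gideon each take 110,000.

Yannick: 462,000; Vance: 110,000; Marisol: 110,000; Hollis: 110,000; Pieter: 110,000; Yara: 110,000; Liora: 110,000; Gideon: 110,000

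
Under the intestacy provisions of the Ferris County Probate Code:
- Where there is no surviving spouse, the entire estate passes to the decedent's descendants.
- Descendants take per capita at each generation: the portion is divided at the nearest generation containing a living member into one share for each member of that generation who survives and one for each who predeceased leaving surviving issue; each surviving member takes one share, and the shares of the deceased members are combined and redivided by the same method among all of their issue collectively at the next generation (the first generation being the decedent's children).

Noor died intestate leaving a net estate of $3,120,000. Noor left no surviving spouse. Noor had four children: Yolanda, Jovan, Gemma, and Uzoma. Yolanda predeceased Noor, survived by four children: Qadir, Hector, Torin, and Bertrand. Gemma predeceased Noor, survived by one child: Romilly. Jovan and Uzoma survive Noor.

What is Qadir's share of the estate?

The entire $3,120,000 passes to the descendants.
That amount ($3,120,000) is divided at the children's generation into 4 shares of $780,000. Jovan and Uzoma each take $780,000. The 2 shares of the deceased (Yolanda and Gemma) are combined into a pool of $1,560,000.
That pool ($1,560,000) is divided at the grandchildren's generation equally among Qadir, Hector, Torin, Bertrand, and Romilly: $312,000 each.

Qadir receives $312,000.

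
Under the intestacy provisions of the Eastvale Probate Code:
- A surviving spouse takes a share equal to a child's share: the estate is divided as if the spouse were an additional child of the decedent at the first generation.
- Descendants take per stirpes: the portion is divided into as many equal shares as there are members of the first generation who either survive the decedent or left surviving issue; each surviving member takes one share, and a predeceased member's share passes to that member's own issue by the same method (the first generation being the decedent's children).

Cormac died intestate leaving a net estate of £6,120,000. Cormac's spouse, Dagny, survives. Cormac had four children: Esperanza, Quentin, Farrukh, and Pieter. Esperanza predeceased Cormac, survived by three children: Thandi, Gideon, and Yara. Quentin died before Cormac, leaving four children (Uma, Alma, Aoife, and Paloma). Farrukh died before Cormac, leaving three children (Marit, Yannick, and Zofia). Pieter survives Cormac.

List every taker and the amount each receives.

The spouse counts as an additional share at the children's level, so there are 5 primary shares of £1,224,000. Dagny takes one such share (£1,224,000).
The children's combined portion (£4,896,000) is divided into 4 shares of £1,224,000: Pieter takes £1,224,000; Esperanza's £1,224,000 share passes to Esperanza's issue; Quentin's £1,224,000 share passes to Quentin's issue; Farrukh's £1,224,000 share passes to Farrukh's issue.
Esperanza's share (£1,224,000) is divided into 3 shares of £408,000: Thandi, Gideon, and Yara each take £408,000.
Quentin's share (£1,224,000) is divided into 4 shares of £306,000: Uma, Alma, Aoife, and Paloma each take £306,000.
Farrukh's share (£1,224,000) is divided into 3 shares of £408,000: Marit, Yannick, and Zofia each take £408,000.

Dagny: £1,224,000; Thandi: £408,000; Gideon: £408,000; Yara: £408,000; Uma: £306,000; Alma: £306,000; Aoife: £306,000; Paloma: £306,000; Marit: £408,000; Yannick: £408,000; Zofia: £408,000; Pieter: £1,224,000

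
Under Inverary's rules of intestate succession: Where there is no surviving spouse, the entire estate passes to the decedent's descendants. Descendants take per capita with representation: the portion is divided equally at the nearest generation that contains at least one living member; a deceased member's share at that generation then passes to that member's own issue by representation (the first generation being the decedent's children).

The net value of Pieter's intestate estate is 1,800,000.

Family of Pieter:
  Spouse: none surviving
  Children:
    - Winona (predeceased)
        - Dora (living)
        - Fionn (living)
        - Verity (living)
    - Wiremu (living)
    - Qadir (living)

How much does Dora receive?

The entire 1,800,000 passes to the descendants.
That amount (1,800,000) is divided into 3 shares of 600,000: Wiremu and Qadir each take 600,000; Winona's 600,000 share passes to Winona's issue.
Winona's share (600,000) is divided into 3 shares of 200,000: Dora, Fionn, and Verity each take 200,000.

Dora receives 200,000.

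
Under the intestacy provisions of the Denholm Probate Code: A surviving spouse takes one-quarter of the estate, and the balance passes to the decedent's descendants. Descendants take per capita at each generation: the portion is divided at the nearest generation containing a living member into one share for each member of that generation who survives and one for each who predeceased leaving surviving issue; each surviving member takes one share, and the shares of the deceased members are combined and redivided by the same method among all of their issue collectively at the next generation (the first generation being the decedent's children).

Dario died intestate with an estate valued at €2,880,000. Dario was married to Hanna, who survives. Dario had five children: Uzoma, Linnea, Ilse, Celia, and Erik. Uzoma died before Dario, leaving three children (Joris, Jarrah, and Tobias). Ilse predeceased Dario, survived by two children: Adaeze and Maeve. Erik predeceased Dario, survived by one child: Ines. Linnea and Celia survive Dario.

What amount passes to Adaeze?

Hanna takes one-quarter of €2,880,000 = €720,000. The remaining €2,160,000 passes to the descendants.
The descendants' portion (€2,160,000) is divided at the children's generation into 5 shares of €432,000. Linnea and Celia each take €432,000. The 3 shares of the deceased (Uzoma, Ilse, and Erik) are combined into a pool of €1,296,000.
That pool (€1,296,000) is divided at the grandchildren's generation equally among Joris, Jarrah, Tobias, Adaeze, Maeve, and Ines: €216,000 each.

Adaeze receives €216,000.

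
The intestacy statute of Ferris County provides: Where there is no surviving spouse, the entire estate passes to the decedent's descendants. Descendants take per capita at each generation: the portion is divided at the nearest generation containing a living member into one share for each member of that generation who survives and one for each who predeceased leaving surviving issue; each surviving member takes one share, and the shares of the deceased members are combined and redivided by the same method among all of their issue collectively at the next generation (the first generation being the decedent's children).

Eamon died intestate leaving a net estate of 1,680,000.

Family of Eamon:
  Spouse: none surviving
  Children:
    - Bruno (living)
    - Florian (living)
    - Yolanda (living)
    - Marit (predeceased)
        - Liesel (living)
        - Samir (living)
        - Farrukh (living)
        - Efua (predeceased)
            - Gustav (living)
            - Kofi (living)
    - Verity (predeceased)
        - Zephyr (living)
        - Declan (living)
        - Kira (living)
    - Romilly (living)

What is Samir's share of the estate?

The entire 1,680,000 passes to the descendants.
That amount (1,680,000) is divided at the children's generation into 6 shares of 280,000. Bruno, Florian, Yolanda, and Romilly each take 280,000. The 2 shares of the deceased (Marit and Verity) are combined into a pool of 560,000.
That pool (560,000) is divided at the grandchildren's generation into 7 shares of 80,000. Liesel, Samir, Farrukh, Zephyr, Declan, and Kira each take 80,000. The remaining share for the deceased Efua (80,000) is carried to the next generation.
That pool (80,000) is divided at the great-grandchildren's generation equally among Gustav and Kofi: 40,000 each.

Samir receives 80,000.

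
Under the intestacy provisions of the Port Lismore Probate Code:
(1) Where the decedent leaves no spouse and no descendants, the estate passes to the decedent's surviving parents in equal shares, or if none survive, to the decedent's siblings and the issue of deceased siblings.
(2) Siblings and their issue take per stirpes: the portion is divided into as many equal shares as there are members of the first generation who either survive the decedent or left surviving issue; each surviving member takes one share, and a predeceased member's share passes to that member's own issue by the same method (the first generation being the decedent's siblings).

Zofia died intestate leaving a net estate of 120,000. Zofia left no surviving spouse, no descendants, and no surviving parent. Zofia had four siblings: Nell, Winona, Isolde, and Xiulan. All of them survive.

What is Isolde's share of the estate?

The entire 120,000 passes to the siblings and their issue.
That amount (120,000) is divided into 4 shares of 30,000: Nell, Winona, Isolde, and Xiulan each take 30,000.

Isolde receives 30,000.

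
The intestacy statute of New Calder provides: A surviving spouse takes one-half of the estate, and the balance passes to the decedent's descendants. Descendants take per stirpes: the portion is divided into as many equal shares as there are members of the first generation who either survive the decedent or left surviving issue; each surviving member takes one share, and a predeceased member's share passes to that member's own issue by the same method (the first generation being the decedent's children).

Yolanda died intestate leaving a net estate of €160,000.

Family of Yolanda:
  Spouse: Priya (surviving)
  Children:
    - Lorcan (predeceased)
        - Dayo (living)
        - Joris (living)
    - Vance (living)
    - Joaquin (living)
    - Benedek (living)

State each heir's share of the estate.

Priya: €80,000; Dayo: €10,000; Joris: €10,000; Vance: €20,000; Joaquin: €20,000; Benedek: €20,000

Priya takes one-half of €160,000 = €80,000. The remaining €80,000 passes to the descendants.
The descendants' portion (€80,000) is divided into 4 shares of €20,000: Vance, Joaquin, and Benedek each take €20,000; Lorcan's €20,000 share passes to Lorcan's issue.
Lorcan's share (€20,000) is divided into 2 shares of €10,000: Dayo and Joris each take €10,000.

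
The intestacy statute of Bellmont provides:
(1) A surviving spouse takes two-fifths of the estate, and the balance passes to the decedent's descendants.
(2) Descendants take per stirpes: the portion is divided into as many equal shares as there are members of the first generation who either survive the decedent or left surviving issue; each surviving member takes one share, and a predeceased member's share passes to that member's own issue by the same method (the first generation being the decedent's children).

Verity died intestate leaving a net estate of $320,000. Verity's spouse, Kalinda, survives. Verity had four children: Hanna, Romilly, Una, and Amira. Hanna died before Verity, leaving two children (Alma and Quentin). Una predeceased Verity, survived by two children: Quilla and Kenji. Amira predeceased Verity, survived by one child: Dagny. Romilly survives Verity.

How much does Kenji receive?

Kalinda takes two-fifths of $320,000 = $128,000. The remaining $192,000 passes to the descendants.
The descendants' portion ($192,000) is divided into 4 shares of $48,000: Romilly takes $48,000; Hanna's $48,000 share passes to Hanna's issue; Una's $48,000 share passes to Una's issue; Amira's $48,000 share passes to Amira's issue.
Hanna's share ($48,000) is divided into 2 shares of $24,000: Alma and Quentin each take $24,000.
Una's share ($48,000) is divided into 2 shares of $24,000: Quilla and Kenji each take $24,000.
Amira's share ($48,000) passes entirely to Dagny.

Kenji receives $24,000.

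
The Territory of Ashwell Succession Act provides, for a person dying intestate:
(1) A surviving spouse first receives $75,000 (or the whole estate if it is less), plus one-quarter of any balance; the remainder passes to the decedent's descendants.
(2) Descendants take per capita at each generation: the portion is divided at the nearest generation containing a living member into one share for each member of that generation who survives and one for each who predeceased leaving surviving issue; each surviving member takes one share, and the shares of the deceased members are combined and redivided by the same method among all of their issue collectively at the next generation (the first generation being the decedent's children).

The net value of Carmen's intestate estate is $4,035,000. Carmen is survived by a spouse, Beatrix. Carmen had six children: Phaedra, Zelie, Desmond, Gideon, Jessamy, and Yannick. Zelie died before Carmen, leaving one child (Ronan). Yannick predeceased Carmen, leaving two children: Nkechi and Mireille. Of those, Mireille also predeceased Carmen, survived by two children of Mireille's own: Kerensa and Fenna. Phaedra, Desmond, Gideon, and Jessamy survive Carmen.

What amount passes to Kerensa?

Beatrix first takes $75,000, leaving a balance of $3,960,000. Beatrix then takes one-quarter of the balance ($990,000), for a total of $1,065,000. The remaining $2,970,000 passes to the descendants.
The descendants' portion ($2,970,000) is divided at the children's generation into 6 shares of $495,000. Phaedra, Desmond, Gideon, and Jessamy each take $495,000. The 2 shares of the deceased (Zelie and Yannick) are combined into a pool of $990,000.
That pool ($990,000) is divided at the grandchildren's generation into 3 shares of $330,000. Ronan and Nkechi each take $330,000. The remaining share for the deceased Mireille ($330,000) is carried to the next generation.
That pool ($330,000) is divided at the great-grandchildren's generation equally among Kerensa and Fenna: $165,000 each.

Kerensa receives $165,000.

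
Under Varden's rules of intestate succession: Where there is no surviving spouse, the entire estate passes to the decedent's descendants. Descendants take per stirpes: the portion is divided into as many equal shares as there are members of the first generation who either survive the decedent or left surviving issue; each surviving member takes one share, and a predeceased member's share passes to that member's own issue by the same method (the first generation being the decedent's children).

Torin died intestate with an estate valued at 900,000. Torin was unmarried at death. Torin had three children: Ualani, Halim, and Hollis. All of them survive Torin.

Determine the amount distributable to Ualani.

The entire 900,000 passes to the descendants.
That amount (900,000) is divided into 3 shares of 300,000: Ualani, Halim, and Hollis each take 300,000.

Ualani receives 300,000.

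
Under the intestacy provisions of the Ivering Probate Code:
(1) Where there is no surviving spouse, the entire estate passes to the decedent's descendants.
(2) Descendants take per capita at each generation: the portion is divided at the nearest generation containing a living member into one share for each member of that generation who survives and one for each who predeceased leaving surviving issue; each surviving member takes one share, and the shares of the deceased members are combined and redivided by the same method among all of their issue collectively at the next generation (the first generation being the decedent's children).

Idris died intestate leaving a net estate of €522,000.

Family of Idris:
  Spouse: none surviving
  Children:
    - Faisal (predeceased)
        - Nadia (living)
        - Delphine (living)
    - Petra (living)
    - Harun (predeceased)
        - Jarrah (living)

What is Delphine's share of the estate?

Delphine receives €116,000.

The entire €522,000 passes to the descendants.
That amount (€522,000) is divided at the children's generation into 3 shares of €174,000. Petra takes €174,000. The 2 shares of the deceased (Faisal and Harun) are combined into a pool of €348,000.
That pool (€348,000) is divided at the grandchildren's generation equally among Nadia, Delphine, and Jarrah: €116,000 each.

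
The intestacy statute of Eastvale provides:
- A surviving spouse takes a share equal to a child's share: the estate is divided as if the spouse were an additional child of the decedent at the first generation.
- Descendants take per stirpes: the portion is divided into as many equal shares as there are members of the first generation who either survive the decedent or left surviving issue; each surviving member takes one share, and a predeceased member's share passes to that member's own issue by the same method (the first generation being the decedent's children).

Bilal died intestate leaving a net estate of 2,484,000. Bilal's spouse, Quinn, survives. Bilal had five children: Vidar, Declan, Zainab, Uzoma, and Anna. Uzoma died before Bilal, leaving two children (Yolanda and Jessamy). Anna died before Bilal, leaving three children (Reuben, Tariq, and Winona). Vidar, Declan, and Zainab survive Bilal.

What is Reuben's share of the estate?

The spouse counts as an additional share at the children's level, so there are 6 primary shares of 414,000. Quinn takes one such share (414,000).
The children's combined portion (2,070,000) is divided into 5 shares of 414,000: Vidar, Declan, and Zainab each take 414,000; Uzoma's 414,000 share passes to Uzoma's issue; Anna's 414,000 share passes to Anna's issue.
Uzoma's share (414,000) is divided into 2 shares of 207,000: Yolanda and Jessamy each take 207,000.
Anna's share (414,000) is divided into 3 shares of 138,000: Reuben, Tariq, and Winona each take 138,000.

Reuben receives 138,000.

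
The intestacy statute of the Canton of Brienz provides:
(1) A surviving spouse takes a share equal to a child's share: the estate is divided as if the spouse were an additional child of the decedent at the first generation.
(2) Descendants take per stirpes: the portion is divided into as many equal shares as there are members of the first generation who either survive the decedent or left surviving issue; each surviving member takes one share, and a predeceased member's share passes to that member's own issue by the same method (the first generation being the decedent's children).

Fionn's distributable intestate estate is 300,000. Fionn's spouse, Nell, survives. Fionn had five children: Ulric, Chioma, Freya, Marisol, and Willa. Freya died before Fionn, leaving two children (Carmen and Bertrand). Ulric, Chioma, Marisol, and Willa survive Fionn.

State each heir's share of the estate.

The spouse counts as an additional share at the children's level, so there are 6 primary shares of 50,000. Nell takes one such share (50,000).
The children's combined portion (250,000) is divided into 5 shares of 50,000: Ulric, Chioma, Marisol, and Willa each take 50,000; Freya's 50,000 share passes to Freya's issue.
Freya's share (50,000) is divided into 2 shares of 25,000: Carmen and Bertrand each take 25,000.

Nell: 50,000; Ulric: 50,000; Chioma: 50,000; Carmen: 25,000; Bertrand: 25,000; Marisol: 50,000; Willa: 50,000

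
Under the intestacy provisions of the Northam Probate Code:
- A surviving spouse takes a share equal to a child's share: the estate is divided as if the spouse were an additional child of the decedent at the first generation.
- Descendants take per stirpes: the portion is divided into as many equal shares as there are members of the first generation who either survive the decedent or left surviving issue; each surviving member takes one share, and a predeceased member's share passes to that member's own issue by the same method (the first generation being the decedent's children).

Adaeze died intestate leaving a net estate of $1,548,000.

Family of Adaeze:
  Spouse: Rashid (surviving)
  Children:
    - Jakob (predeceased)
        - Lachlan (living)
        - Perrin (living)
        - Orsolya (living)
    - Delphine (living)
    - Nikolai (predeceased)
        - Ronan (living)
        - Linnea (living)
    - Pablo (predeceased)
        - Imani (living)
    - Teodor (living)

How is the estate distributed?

The spouse counts as an additional share at the children's level, so there are 6 primary shares of $258,000. Rashid takes one such share ($258,000).
The children's combined portion ($1,290,000) is divided into 5 shares of $258,000: Delphine and Teodor each take $258,000; Jakob's $258,000 share passes to Jakob's issue; Nikolai's $258,000 share passes to Nikolai's issue; Pablo's $258,000 share passes to Pablo's issue.
Jakob's share ($258,000) is divided into 3 shares of $86,000: Lachlan, Perrin, and Orsolya each take $86,000.
Nikolai's share ($258,000) is divided into 2 shares of $129,000: Ronan and Linnea each take $129,000.
Pablo's share ($258,000) passes entirely to Imani.

Rashid: $258,000; Lachlan: $86,000; Perrin: $86,000; Orsolya: $86,000; Delphine: $258,000; Ronan: $129,000; Linnea: $129,000; Imani: $258,000; Teodor: $258,000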